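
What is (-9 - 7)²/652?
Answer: 64/163 ≈ 0.39264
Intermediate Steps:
(-9 - 7)²/652 = (-16)²*(1/652) = 256*(1/652) = 64/163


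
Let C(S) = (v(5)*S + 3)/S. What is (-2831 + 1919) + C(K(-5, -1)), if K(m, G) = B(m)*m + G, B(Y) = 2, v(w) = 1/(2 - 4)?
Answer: -20081/22 ≈ -912.77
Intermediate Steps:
v(w) = -1/2 (v(w) = 1/(-2) = -1/2)
K(m, G) = G + 2*m (K(m, G) = 2*m + G = G + 2*m)
C(S) = (3 - S/2)/S (C(S) = (-S/2 + 3)/S = (3 - S/2)/S)
(-2831 + 1919) + C(K(-5, -1)) = (-2831 + 1919) + (6 - (-1 + 2*(-5)))/(2*(-1 + 2*(-5))) = -912 + (6 - (-1 - 10))/(2*(-1 - 10)) = -912 + (1/2)*(6 - 1*(-11))/(-11) = -912 + (1/2)*(-1/11)*(6 + 11) = -912 + (1/2)*(-1/11)*17 = -912 - 17/22 = -20081/22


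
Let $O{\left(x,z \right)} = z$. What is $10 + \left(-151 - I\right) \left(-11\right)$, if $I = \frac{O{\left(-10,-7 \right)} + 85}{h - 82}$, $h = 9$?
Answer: $\frac{121125}{73} \approx 1659.2$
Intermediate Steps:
$I = - \frac{78}{73}$ ($I = \frac{-7 + 85}{9 - 82} = \frac{78}{-73} = 78 \left(- \frac{1}{73}\right) = - \frac{78}{73} \approx -1.0685$)
$10 + \left(-151 - I\right) \left(-11\right) = 10 + \left(-151 - - \frac{78}{73}\right) \left(-11\right) = 10 + \left(-151 + \frac{78}{73}\right) \left(-11\right) = 10 - - \frac{120395}{73} = 10 + \frac{120395}{73} = \frac{121125}{73}$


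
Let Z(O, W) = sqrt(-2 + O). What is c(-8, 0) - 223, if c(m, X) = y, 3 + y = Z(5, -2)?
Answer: -226 + sqrt(3) ≈ -224.27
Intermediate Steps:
y = -3 + sqrt(3) (y = -3 + sqrt(-2 + 5) = -3 + sqrt(3) ≈ -1.2680)
c(m, X) = -3 + sqrt(3)
c(-8, 0) - 223 = (-3 + sqrt(3)) - 223 = -226 + sqrt(3)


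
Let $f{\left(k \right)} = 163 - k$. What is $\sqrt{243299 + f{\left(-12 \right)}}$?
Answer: $\sqrt{243474} \approx 493.43$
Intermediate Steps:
$\sqrt{243299 + f{\left(-12 \right)}} = \sqrt{243299 + \left(163 - -12\right)} = \sqrt{243299 + \left(163 + 12\right)} = \sqrt{243299 + 175} = \sqrt{243474}$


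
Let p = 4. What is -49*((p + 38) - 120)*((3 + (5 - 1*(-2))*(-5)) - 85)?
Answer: -447174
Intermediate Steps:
-49*((p + 38) - 120)*((3 + (5 - 1*(-2))*(-5)) - 85) = -49*((4 + 38) - 120)*((3 + (5 - 1*(-2))*(-5)) - 85) = -49*(42 - 120)*((3 + (5 + 2)*(-5)) - 85) = -(-3822)*((3 + 7*(-5)) - 85) = -(-3822)*((3 - 35) - 85) = -(-3822)*(-32 - 85) = -(-3822)*(-117) = -49*9126 = -447174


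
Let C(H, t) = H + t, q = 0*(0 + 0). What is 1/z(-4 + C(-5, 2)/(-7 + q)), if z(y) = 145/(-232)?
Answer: -8/5 ≈ -1.6000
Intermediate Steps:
q = 0 (q = 0*0 = 0)
z(y) = -5/8 (z(y) = 145*(-1/232) = -5/8)
1/z(-4 + C(-5, 2)/(-7 + q)) = 1/(-5/8) = -8/5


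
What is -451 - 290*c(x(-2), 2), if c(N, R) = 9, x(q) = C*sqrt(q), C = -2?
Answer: -3061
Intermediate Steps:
x(q) = -2*sqrt(q)
-451 - 290*c(x(-2), 2) = -451 - 290*9 = -451 - 2610 = -3061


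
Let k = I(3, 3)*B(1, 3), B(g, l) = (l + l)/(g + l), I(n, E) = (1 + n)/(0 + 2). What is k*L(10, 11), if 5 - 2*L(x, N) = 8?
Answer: -9/2 ≈ -4.5000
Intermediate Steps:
L(x, N) = -3/2 (L(x, N) = 5/2 - ½*8 = 5/2 - 4 = -3/2)
I(n, E) = ½ + n/2 (I(n, E) = (1 + n)/2 = (1 + n)*(½) = ½ + n/2)
B(g, l) = 2*l/(g + l) (B(g, l) = (2*l)/(g + l) = 2*l/(g + l))
k = 3 (k = (½ + (½)*3)*(2*3/(1 + 3)) = (½ + 3/2)*(2*3/4) = 2*(2*3*(¼)) = 2*(3/2) = 3)
k*L(10, 11) = 3*(-3/2) = -9/2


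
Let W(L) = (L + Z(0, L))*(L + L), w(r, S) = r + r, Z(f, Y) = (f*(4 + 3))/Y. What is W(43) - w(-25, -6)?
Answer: 3748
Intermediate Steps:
Z(f, Y) = 7*f/Y (Z(f, Y) = (f*7)/Y = (7*f)/Y = 7*f/Y)
w(r, S) = 2*r
W(L) = 2*L² (W(L) = (L + 7*0/L)*(L + L) = (L + 0)*(2*L) = L*(2*L) = 2*L²)
W(43) - w(-25, -6) = 2*43² - 2*(-25) = 2*1849 - 1*(-50) = 3698 + 50 = 3748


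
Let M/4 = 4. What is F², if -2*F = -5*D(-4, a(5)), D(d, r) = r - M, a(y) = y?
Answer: 3025/4 ≈ 756.25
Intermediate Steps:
M = 16 (M = 4*4 = 16)
D(d, r) = -16 + r (D(d, r) = r - 1*16 = r - 16 = -16 + r)
F = -55/2 (F = -(-5)*(-16 + 5)/2 = -(-5)*(-11)/2 = -½*55 = -55/2 ≈ -27.500)
F² = (-55/2)² = 3025/4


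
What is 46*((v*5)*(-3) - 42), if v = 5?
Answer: -5382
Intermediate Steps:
46*((v*5)*(-3) - 42) = 46*((5*5)*(-3) - 42) = 46*(25*(-3) - 42) = 46*(-75 - 42) = 46*(-117) = -5382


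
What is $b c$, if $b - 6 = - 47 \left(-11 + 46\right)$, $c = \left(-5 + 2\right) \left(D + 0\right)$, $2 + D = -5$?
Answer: $-34419$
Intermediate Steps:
$D = -7$ ($D = -2 - 5 = -7$)
$c = 21$ ($c = \left(-5 + 2\right) \left(-7 + 0\right) = \left(-3\right) \left(-7\right) = 21$)
$b = -1639$ ($b = 6 - 47 \left(-11 + 46\right) = 6 - 1645 = -1639$)
$b c = \left(-1639\right) 21 = -34419$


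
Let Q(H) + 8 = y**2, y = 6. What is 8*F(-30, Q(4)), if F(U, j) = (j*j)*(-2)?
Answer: -12544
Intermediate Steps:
Q(H) = 28 (Q(H) = -8 + 6**2 = -8 + 36 = 28)
F(U, j) = -2*j**2 (F(U, j) = j**2*(-2) = -2*j**2)
8*F(-30, Q(4)) = 8*(-2*28**2) = 8*(-2*784) = 8*(-1568) = -12544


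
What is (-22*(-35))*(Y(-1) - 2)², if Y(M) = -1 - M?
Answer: 3080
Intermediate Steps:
(-22*(-35))*(Y(-1) - 2)² = (-22*(-35))*((-1 - 1*(-1)) - 2)² = 770*((-1 + 1) - 2)² = 770*(0 - 2)² = 770*(-2)² = 770*4 = 3080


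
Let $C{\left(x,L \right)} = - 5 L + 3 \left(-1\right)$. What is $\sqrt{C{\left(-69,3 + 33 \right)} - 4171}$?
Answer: $i \sqrt{4354} \approx 65.985 i$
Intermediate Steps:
$C{\left(x,L \right)} = -3 - 5 L$ ($C{\left(x,L \right)} = - 5 L - 3 = -3 - 5 L$)
$\sqrt{C{\left(-69,3 + 33 \right)} - 4171} = \sqrt{\left(-3 - 5 \left(3 + 33\right)\right) - 4171} = \sqrt{\left(-3 - 180\right) - 4171} = \sqrt{-183 - 4171} = \sqrt{-4354} = i \sqrt{4354}$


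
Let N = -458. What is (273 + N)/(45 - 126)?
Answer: 185/81 ≈ 2.2840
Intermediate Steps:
(273 + N)/(45 - 126) = (273 - 458)/(45 - 126) = -185/(-81) = -185*(-1/81) = 185/81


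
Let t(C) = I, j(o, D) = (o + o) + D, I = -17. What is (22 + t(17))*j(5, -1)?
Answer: 45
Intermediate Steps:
j(o, D) = D + 2*o (j(o, D) = 2*o + D = D + 2*o)
t(C) = -17
(22 + t(17))*j(5, -1) = (22 - 17)*(-1 + 2*5) = 5*(-1 + 10) = 5*9 = 45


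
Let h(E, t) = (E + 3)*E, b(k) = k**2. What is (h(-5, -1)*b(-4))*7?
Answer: 1120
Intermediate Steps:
h(E, t) = E*(3 + E) (h(E, t) = (3 + E)*E = E*(3 + E))
(h(-5, -1)*b(-4))*7 = (-5*(3 - 5)*(-4)**2)*7 = (-5*(-2)*16)*7 = (10*16)*7 = 160*7 = 1120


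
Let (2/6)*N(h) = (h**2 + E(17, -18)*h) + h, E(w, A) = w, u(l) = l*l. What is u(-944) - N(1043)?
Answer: -2428733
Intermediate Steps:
u(l) = l**2
N(h) = 3*h**2 + 54*h (N(h) = 3*((h**2 + 17*h) + h) = 3*(h**2 + 18*h) = 3*h**2 + 54*h)
u(-944) - N(1043) = (-944)**2 - 3*1043*(18 + 1043) = 891136 - 3*1043*1061 = 891136 - 1*3319869 = 891136 - 3319869 = -2428733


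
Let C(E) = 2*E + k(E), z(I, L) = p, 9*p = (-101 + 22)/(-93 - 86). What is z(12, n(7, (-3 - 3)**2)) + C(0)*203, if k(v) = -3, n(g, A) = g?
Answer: -981020/1611 ≈ -608.95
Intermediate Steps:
p = 79/1611 (p = ((-101 + 22)/(-93 - 86))/9 = (-79/(-179))/9 = (-79*(-1/179))/9 = (1/9)*(79/179) = 79/1611 ≈ 0.049038)
z(I, L) = 79/1611
C(E) = -3 + 2*E (C(E) = 2*E - 3 = -3 + 2*E)
z(12, n(7, (-3 - 3)**2)) + C(0)*203 = 79/1611 + (-3 + 2*0)*203 = 79/1611 + (-3 + 0)*203 = 79/1611 - 3*203 = 79/1611 - 609 = -981020/1611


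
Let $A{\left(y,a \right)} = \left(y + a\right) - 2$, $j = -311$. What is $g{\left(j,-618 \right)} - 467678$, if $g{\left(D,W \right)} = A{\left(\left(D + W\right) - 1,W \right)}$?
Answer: $-469228$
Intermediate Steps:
$A{\left(y,a \right)} = -2 + a + y$ ($A{\left(y,a \right)} = \left(a + y\right) - 2 = -2 + a + y$)
$g{\left(D,W \right)} = -3 + D + 2 W$ ($g{\left(D,W \right)} = -2 + W - \left(1 - D - W\right) = -2 + W + \left(-1 + D + W\right) = -3 + D + 2 W$)
$g{\left(j,-618 \right)} - 467678 = \left(-3 - 311 + 2 \left(-618\right)\right) - 467678 = \left(-3 - 311 - 1236\right) - 467678 = -1550 - 467678 = -469228$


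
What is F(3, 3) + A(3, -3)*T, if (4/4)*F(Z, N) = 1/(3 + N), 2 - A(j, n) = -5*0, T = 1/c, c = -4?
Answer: -⅓ ≈ -0.33333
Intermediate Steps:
T = -¼ (T = 1/(-4) = -¼ ≈ -0.25000)
A(j, n) = 2 (A(j, n) = 2 - (-5)*0 = 2 - 1*0 = 2 + 0 = 2)
F(Z, N) = 1/(3 + N)
F(3, 3) + A(3, -3)*T = 1/(3 + 3) + 2*(-¼) = 1/6 - ½ = ⅙ - ½ = -⅓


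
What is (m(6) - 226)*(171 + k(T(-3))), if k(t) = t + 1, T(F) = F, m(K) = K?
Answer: -37180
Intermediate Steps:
k(t) = 1 + t
(m(6) - 226)*(171 + k(T(-3))) = (6 - 226)*(171 + (1 - 3)) = -220*(171 - 2) = -220*169 = -37180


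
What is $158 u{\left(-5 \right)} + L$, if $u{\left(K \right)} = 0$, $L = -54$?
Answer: $-54$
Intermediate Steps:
$158 u{\left(-5 \right)} + L = 158 \cdot 0 - 54 = 0 - 54 = -54$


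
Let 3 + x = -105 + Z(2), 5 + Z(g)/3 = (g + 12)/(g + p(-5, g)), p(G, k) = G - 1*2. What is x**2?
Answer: 431649/25 ≈ 17266.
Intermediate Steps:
p(G, k) = -2 + G (p(G, k) = G - 2 = -2 + G)
Z(g) = -15 + 3*(12 + g)/(-7 + g) (Z(g) = -15 + 3*((g + 12)/(g + (-2 - 5))) = -15 + 3*((12 + g)/(g - 7)) = -15 + 3*((12 + g)/(-7 + g)) = -15 + 3*(12 + g)/(-7 + g))
x = -657/5 (x = -3 + (-105 + 3*(47 - 4*2)/(-7 + 2)) = -3 + (-105 + 3*(47 - 8)/(-5)) = -3 + (-105 + 3*(-1/5)*39) = -3 + (-105 - 117/5) = -3 - 642/5 = -657/5 ≈ -131.40)
x**2 = (-657/5)**2 = 431649/25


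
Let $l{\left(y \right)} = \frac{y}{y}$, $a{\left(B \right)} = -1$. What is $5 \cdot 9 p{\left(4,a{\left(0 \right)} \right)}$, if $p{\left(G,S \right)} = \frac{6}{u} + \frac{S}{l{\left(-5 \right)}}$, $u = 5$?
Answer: $9$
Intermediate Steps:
$l{\left(y \right)} = 1$
$p{\left(G,S \right)} = \frac{6}{5} + S$ ($p{\left(G,S \right)} = \frac{6}{5} + \frac{S}{1} = 6 \cdot \frac{1}{5} + S 1 = \frac{6}{5} + S$)
$5 \cdot 9 p{\left(4,a{\left(0 \right)} \right)} = 5 \cdot 9 \left(\frac{6}{5} - 1\right) = 45 \cdot \frac{1}{5} = 9$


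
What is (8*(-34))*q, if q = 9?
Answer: -2448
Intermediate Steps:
(8*(-34))*q = (8*(-34))*9 = -272*9 = -2448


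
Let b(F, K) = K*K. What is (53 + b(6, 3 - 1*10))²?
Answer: 10404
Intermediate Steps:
b(F, K) = K²
(53 + b(6, 3 - 1*10))² = (53 + (3 - 1*10)²)² = (53 + (3 - 10)²)² = (53 + (-7)²)² = (53 + 49)² = 102² = 10404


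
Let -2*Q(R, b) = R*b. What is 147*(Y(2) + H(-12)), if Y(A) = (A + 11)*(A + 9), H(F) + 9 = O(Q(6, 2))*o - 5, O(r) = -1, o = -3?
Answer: 19404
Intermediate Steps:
Q(R, b) = -R*b/2
H(F) = -11 (H(F) = -9 + (-1*(-3) - 5) = -9 + (3 - 5) = -9 - 2 = -11)
Y(A) = (9 + A)*(11 + A) (Y(A) = (11 + A)*(9 + A) = (9 + A)*(11 + A))
147*(Y(2) + H(-12)) = 147*((99 + 2² + 20*2) - 11) = 147*((99 + 4 + 40) - 11) = 147*(143 - 11) = 147*132 = 19404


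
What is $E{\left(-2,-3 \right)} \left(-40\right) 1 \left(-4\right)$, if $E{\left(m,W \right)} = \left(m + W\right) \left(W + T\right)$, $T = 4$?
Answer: $-800$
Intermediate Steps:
$E{\left(m,W \right)} = \left(4 + W\right) \left(W + m\right)$ ($E{\left(m,W \right)} = \left(m + W\right) \left(W + 4\right) = \left(W + m\right) \left(4 + W\right) = \left(4 + W\right) \left(W + m\right)$)
$E{\left(-2,-3 \right)} \left(-40\right) 1 \left(-4\right) = \left(\left(-3\right)^{2} + 4 \left(-3\right) + 4 \left(-2\right) - -6\right) \left(-40\right) 1 \left(-4\right) = \left(9 - 12 - 8 + 6\right) \left(-40\right) \left(-4\right) = \left(-5\right) \left(-40\right) \left(-4\right) = 200 \left(-4\right) = -800$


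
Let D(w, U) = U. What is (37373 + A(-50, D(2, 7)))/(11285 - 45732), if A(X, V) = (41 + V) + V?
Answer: -37428/34447 ≈ -1.0865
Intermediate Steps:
A(X, V) = 41 + 2*V
(37373 + A(-50, D(2, 7)))/(11285 - 45732) = (37373 + (41 + 2*7))/(11285 - 45732) = (37373 + (41 + 14))/(-34447) = (37373 + 55)*(-1/34447) = 37428*(-1/34447) = -37428/34447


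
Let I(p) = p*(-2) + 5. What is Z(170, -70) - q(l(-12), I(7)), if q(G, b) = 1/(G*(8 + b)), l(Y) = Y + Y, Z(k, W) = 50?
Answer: 1199/24 ≈ 49.958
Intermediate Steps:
l(Y) = 2*Y
I(p) = 5 - 2*p (I(p) = -2*p + 5 = 5 - 2*p)
q(G, b) = 1/(G*(8 + b))
Z(170, -70) - q(l(-12), I(7)) = 50 - 1/((2*(-12))*(8 + (5 - 2*7))) = 50 - 1/((-24)*(8 + (5 - 14))) = 50 - (-1)/(24*(8 - 9)) = 50 - (-1)/(24*(-1)) = 50 - (-1)*(-1)/24 = 50 - 1*1/24 = 50 - 1/24 = 1199/24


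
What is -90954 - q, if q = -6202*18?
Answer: 20682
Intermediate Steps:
q = -111636
-90954 - q = -90954 - 1*(-111636) = -90954 + 111636 = 20682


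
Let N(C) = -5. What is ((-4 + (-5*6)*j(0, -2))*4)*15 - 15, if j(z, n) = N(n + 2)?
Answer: 8745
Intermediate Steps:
j(z, n) = -5
((-4 + (-5*6)*j(0, -2))*4)*15 - 15 = ((-4 - 5*6*(-5))*4)*15 - 15 = ((-4 - 30*(-5))*4)*15 - 15 = ((-4 + 150)*4)*15 - 15 = (146*4)*15 - 15 = 584*15 - 15 = 8760 - 15 = 8745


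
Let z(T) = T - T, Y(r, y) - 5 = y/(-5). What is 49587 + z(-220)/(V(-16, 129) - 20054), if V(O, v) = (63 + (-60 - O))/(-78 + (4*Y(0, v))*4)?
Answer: 49587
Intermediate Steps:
Y(r, y) = 5 - y/5 (Y(r, y) = 5 + y/(-5) = 5 + y*(-1/5) = 5 - y/5)
z(T) = 0
V(O, v) = (3 - O)/(2 - 16*v/5) (V(O, v) = (63 + (-60 - O))/(-78 + (4*(5 - v/5))*4) = (3 - O)/(-78 + (20 - 4*v/5)*4) = (3 - O)/(-78 + (80 - 16*v/5)) = (3 - O)/(2 - 16*v/5))
49587 + z(-220)/(V(-16, 129) - 20054) = 49587 + 0/(5*(-3 - 16)/(2*(-5 + 8*129)) - 20054) = 49587 + 0/((5/2)*(-19)/(-5 + 1032) - 20054) = 49587 + 0/((5/2)*(-19)/1027 - 20054) = 49587 + 0/((5/2)*(1/1027)*(-19) - 20054) = 49587 + 0/(-95/2054 - 20054) = 49587 + 0/(-41191011/2054) = 49587 + 0*(-2054/41191011) = 49587 + 0 = 49587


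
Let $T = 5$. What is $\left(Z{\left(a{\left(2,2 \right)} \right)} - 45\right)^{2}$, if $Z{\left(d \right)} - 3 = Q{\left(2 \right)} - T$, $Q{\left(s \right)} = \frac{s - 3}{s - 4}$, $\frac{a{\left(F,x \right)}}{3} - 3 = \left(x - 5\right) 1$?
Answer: $\frac{8649}{4} \approx 2162.3$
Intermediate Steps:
$a{\left(F,x \right)} = -6 + 3 x$ ($a{\left(F,x \right)} = 9 + 3 \left(x - 5\right) 1 = 9 + 3 \left(-5 + x\right) 1 = 9 + 3 \left(-5 + x\right) = 9 + \left(-15 + 3 x\right) = -6 + 3 x$)
$Q{\left(s \right)} = \frac{-3 + s}{-4 + s}$
$Z{\left(d \right)} = - \frac{3}{2}$ ($Z{\left(d \right)} = 3 - \left(5 - \frac{-3 + 2}{-4 + 2}\right) = 3 - \left(5 - \frac{1}{-2} \left(-1\right)\right) = 3 - \frac{9}{2} = - \frac{3}{2}$)
$\left(Z{\left(a{\left(2,2 \right)} \right)} - 45\right)^{2} = \left(- \frac{3}{2} - 45\right)^{2} = \left(- \frac{93}{2}\right)^{2} = \frac{8649}{4}$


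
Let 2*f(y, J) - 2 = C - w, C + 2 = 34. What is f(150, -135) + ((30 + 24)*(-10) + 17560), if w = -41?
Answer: 34115/2 ≈ 17058.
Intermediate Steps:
C = 32 (C = -2 + 34 = 32)
f(y, J) = 75/2 (f(y, J) = 1 + (32 - 1*(-41))/2 = 1 + (32 + 41)/2 = 1 + (½)*73 = 1 + 73/2 = 75/2)
f(150, -135) + ((30 + 24)*(-10) + 17560) = 75/2 + ((30 + 24)*(-10) + 17560) = 75/2 + (54*(-10) + 17560) = 75/2 + (-540 + 17560) = 75/2 + 17020 = 34115/2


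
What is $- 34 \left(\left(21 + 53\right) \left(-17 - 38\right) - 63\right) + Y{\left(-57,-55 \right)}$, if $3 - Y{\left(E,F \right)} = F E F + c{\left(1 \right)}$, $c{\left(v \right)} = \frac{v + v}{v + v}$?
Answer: $312949$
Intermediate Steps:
$c{\left(v \right)} = 1$ ($c{\left(v \right)} = \frac{2 v}{2 v} = 2 v \frac{1}{2 v} = 1$)
$Y{\left(E,F \right)} = 2 - E F^{2}$ ($Y{\left(E,F \right)} = 3 - \left(F E F + 1\right) = 3 - \left(E F F + 1\right) = 3 - \left(E F^{2} + 1\right) = 3 - \left(1 + E F^{2}\right) = 2 - E F^{2}$)
$- 34 \left(\left(21 + 53\right) \left(-17 - 38\right) - 63\right) + Y{\left(-57,-55 \right)} = - 34 \left(\left(21 + 53\right) \left(-17 - 38\right) - 63\right) - \left(-2 - 57 \left(-55\right)^{2}\right) = - 34 \left(74 \left(-55\right) - 63\right) - \left(-2 - 172425\right) = - 34 \left(-4070 - 63\right) + \left(2 + 172425\right) = \left(-34\right) \left(-4133\right) + 172427 = 140522 + 172427 = 312949$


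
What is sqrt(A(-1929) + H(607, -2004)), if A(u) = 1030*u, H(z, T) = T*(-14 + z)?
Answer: I*sqrt(3175242) ≈ 1781.9*I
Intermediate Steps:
sqrt(A(-1929) + H(607, -2004)) = sqrt(1030*(-1929) - 2004*(-14 + 607)) = sqrt(-1986870 - 2004*593) = sqrt(-1986870 - 1188372) = sqrt(-3175242) = I*sqrt(3175242)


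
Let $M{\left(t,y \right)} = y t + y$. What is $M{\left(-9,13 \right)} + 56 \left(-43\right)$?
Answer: $-2512$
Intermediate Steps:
$M{\left(t,y \right)} = y + t y$ ($M{\left(t,y \right)} = t y + y = y + t y$)
$M{\left(-9,13 \right)} + 56 \left(-43\right) = 13 \left(1 - 9\right) + 56 \left(-43\right) = 13 \left(-8\right) - 2408 = -104 - 2408 = -2512$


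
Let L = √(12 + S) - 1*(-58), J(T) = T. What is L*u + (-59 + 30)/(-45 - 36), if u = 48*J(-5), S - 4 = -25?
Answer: -1127491/81 - 720*I ≈ -13920.0 - 720.0*I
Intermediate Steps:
S = -21 (S = 4 - 25 = -21)
L = 58 + 3*I (L = √(12 - 21) - 1*(-58) = √(-9) + 58 = 3*I + 58 = 58 + 3*I ≈ 58.0 + 3.0*I)
u = -240 (u = 48*(-5) = -240)
L*u + (-59 + 30)/(-45 - 36) = (58 + 3*I)*(-240) + (-59 + 30)/(-45 - 36) = (-13920 - 720*I) - 29/(-81) = (-13920 - 720*I) - 29*(-1/81) = (-13920 - 720*I) + 29/81 = -1127491/81 - 720*I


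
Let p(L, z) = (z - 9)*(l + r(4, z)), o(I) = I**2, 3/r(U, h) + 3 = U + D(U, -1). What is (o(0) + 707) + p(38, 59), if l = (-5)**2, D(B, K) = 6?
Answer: 13849/7 ≈ 1978.4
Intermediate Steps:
l = 25
r(U, h) = 3/(3 + U) (r(U, h) = 3/(-3 + (U + 6)) = 3/(-3 + (6 + U)) = 3/(3 + U))
p(L, z) = -1602/7 + 178*z/7 (p(L, z) = (z - 9)*(25 + 3/(3 + 4)) = (-9 + z)*(25 + 3/7) = (-9 + z)*(178/7) = -1602/7 + 178*z/7)
(o(0) + 707) + p(38, 59) = (0**2 + 707) + (-1602/7 + (178/7)*59) = (0 + 707) + (-1602/7 + 10502/7) = 707 + 8900/7 = 13849/7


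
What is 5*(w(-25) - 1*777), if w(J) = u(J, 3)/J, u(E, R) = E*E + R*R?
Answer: -20059/5 ≈ -4011.8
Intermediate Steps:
u(E, R) = E² + R²
w(J) = (9 + J²)/J (w(J) = (J² + 3²)/J = (J² + 9)/J = (9 + J²)/J)
5*(w(-25) - 1*777) = 5*((-25 + 9/(-25)) - 1*777) = 5*((-25 + 9*(-1/25)) - 777) = 5*((-25 - 9/25) - 777) = 5*(-634/25 - 777) = 5*(-20059/25) = -20059/5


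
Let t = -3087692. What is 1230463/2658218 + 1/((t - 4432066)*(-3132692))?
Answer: 14493061188397125193/31309934655568754424 ≈ 0.46289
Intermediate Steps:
1230463/2658218 + 1/((t - 4432066)*(-3132692)) = 1230463/2658218 + 1/(-3087692 - 4432066*(-3132692)) = 1230463*(1/2658218) - 1/3132692/(-7519758) = 1230463/2658218 - 1/7519758*(-1/3132692) = 1230463/2658218 + 1/23557085728536 = 14493061188397125193/31309934655568754424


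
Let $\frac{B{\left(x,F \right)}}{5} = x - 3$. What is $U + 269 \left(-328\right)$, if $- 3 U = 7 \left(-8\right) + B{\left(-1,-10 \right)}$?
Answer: $- \frac{264620}{3} \approx -88207.0$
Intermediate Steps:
$B{\left(x,F \right)} = -15 + 5 x$ ($B{\left(x,F \right)} = 5 \left(x - 3\right) = 5 \left(-3 + x\right) = -15 + 5 x$)
$U = \frac{76}{3}$ ($U = - \frac{7 \left(-8\right) + \left(-15 + 5 \left(-1\right)\right)}{3} = - \frac{-56 - 20}{3} = \left(- \frac{1}{3}\right) \left(-76\right) = \frac{76}{3} \approx 25.333$)
$U + 269 \left(-328\right) = \frac{76}{3} + 269 \left(-328\right) = \frac{76}{3} - 88232 = - \frac{264620}{3}$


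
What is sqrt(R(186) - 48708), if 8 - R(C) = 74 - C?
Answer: 2*I*sqrt(12147) ≈ 220.43*I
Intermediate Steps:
R(C) = -66 + C (R(C) = 8 - (74 - C) = 8 + (-74 + C) = -66 + C)
sqrt(R(186) - 48708) = sqrt((-66 + 186) - 48708) = sqrt(120 - 48708) = sqrt(-48588) = 2*I*sqrt(12147)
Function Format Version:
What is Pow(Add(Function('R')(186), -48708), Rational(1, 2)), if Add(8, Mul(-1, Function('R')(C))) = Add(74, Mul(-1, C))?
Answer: Mul(2, I, Pow(12147, Rational(1, 2))) ≈ Mul(220.43, I)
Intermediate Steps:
Function('R')(C) = Add(-66, C) (Function('R')(C) = Add(8, Mul(-1, Add(74, Mul(-1, C)))) = Add(8, Add(-74, C)) = Add(-66, C))
Pow(Add(Function('R')(186), -48708), Rational(1, 2)) = Pow(Add(Add(-66, 186), -48708), Rational(1, 2)) = Pow(Add(120, -48708), Rational(1, 2)) = Pow(-48588, Rational(1, 2)) = Mul(2, I, Pow(12147, Rational(1, 2)))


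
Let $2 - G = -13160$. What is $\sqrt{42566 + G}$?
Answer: $36 \sqrt{43} \approx 236.07$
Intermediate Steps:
$G = 13162$ ($G = 2 - -13160 = 2 + 13160 = 13162$)
$\sqrt{42566 + G} = \sqrt{42566 + 13162} = \sqrt{55728} = 36 \sqrt{43}$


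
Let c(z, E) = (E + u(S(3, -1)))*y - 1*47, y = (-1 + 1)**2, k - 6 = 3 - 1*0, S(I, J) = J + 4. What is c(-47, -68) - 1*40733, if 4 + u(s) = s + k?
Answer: -40780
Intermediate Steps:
S(I, J) = 4 + J
k = 9 (k = 6 + (3 - 1*0) = 6 + (3 + 0) = 6 + 3 = 9)
y = 0 (y = 0**2 = 0)
u(s) = 5 + s (u(s) = -4 + (s + 9) = -4 + (9 + s) = 5 + s)
c(z, E) = -47 (c(z, E) = (E + (5 + (4 - 1)))*0 - 1*47 = (E + (5 + 3))*0 - 47 = (E + 8)*0 - 47 = (8 + E)*0 - 47 = 0 - 47 = -47)
c(-47, -68) - 1*40733 = -47 - 1*40733 = -47 - 40733 = -40780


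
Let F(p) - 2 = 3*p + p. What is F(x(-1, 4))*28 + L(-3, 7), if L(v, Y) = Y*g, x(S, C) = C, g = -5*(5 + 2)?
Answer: 259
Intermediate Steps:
g = -35 (g = -5*7 = -35)
F(p) = 2 + 4*p (F(p) = 2 + (3*p + p) = 2 + 4*p)
L(v, Y) = -35*Y (L(v, Y) = Y*(-35) = -35*Y)
F(x(-1, 4))*28 + L(-3, 7) = (2 + 4*4)*28 - 35*7 = (2 + 16)*28 - 245 = 18*28 - 245 = 504 - 245 = 259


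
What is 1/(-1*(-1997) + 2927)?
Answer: 1/4924 ≈ 0.00020309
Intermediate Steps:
1/(-1*(-1997) + 2927) = 1/(1997 + 2927) = 1/4924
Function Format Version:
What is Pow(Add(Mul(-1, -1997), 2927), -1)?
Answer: Rational(1, 4924) ≈ 0.00020309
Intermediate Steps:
Pow(Add(Mul(-1, -1997), 2927), -1) = Pow(Add(1997, 2927), -1) = Pow(4924, -1) = Rational(1, 4924)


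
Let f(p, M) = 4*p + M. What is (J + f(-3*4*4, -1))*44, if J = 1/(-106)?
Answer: -450098/53 ≈ -8492.4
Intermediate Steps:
J = -1/106 ≈ -0.0094340
f(p, M) = M + 4*p
(J + f(-3*4*4, -1))*44 = (-1/106 + (-1 + 4*(-3*4*4)))*44 = (-1/106 + (-1 + 4*(-12*4)))*44 = (-1/106 + (-1 + 4*(-48)))*44 = (-1/106 + (-1 - 192))*44 = (-1/106 - 193)*44 = -20459/106*44 = -450098/53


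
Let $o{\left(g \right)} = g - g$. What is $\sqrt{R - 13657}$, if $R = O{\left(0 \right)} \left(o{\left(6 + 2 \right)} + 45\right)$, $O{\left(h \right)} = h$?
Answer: $i \sqrt{13657} \approx 116.86 i$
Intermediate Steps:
$o{\left(g \right)} = 0$
$R = 0$ ($R = 0 \left(0 + 45\right) = 0 \cdot 45 = 0$)
$\sqrt{R - 13657} = \sqrt{0 - 13657} = \sqrt{-13657} = i \sqrt{13657}$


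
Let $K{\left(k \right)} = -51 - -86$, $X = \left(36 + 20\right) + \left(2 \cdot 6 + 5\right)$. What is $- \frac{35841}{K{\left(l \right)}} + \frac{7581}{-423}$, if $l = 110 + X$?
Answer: $- \frac{5142026}{4935} \approx -1042.0$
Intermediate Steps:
$X = 73$ ($X = 56 + \left(12 + 5\right) = 56 + 17 = 73$)
$l = 183$ ($l = 110 + 73 = 183$)
$K{\left(k \right)} = 35$ ($K{\left(k \right)} = -51 + 86 = 35$)
$- \frac{35841}{K{\left(l \right)}} + \frac{7581}{-423} = - \frac{35841}{35} + \frac{7581}{-423} = \left(-35841\right) \frac{1}{35} + 7581 \left(- \frac{1}{423}\right) = - \frac{35841}{35} - \frac{2527}{141} = - \frac{5142026}{4935}$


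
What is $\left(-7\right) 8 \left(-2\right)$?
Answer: $112$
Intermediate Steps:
$\left(-7\right) 8 \left(-2\right) = \left(-56\right) \left(-2\right) = 112$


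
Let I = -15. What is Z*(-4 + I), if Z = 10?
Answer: -190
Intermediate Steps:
Z*(-4 + I) = 10*(-4 - 15) = 10*(-19) = -190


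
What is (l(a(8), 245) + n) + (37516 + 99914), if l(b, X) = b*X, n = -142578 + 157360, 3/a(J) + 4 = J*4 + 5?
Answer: 1674577/11 ≈ 1.5223e+5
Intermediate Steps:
a(J) = 3/(1 + 4*J) (a(J) = 3/(-4 + (J*4 + 5)) = 3/(-4 + (4*J + 5)) = 3/(-4 + (5 + 4*J)) = 3/(1 + 4*J))
n = 14782
l(b, X) = X*b
(l(a(8), 245) + n) + (37516 + 99914) = (245*(3/(1 + 4*8)) + 14782) + (37516 + 99914) = (245*(3/(1 + 32)) + 14782) + 137430 = (245*(3/33) + 14782) + 137430 = (245*(3*(1/33)) + 14782) + 137430 = (245*(1/11) + 14782) + 137430 = (245/11 + 14782) + 137430 = 162847/11 + 137430 = 1674577/11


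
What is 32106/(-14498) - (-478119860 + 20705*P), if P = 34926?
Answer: -1776171525583/7249 ≈ -2.4502e+8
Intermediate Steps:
32106/(-14498) - (-478119860 + 20705*P) = 32106/(-14498) - 20705/(1/(-23092 + 34926)) = 32106*(-1/14498) - 20705/(1/11834) = -16053/7249 - 20705/1/11834 = -16053/7249 - 20705*11834 = -16053/7249 - 245022970 = -1776171525583/7249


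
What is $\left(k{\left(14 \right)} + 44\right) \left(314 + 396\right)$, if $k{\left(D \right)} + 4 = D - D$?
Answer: $28400$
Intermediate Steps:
$k{\left(D \right)} = -4$ ($k{\left(D \right)} = -4 + \left(D - D\right) = -4 + 0 = -4$)
$\left(k{\left(14 \right)} + 44\right) \left(314 + 396\right) = \left(-4 + 44\right) \left(314 + 396\right) = 40 \cdot 710 = 28400$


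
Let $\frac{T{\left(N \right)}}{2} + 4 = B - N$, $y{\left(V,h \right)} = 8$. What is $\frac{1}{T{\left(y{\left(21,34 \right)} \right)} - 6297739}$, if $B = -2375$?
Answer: $- \frac{1}{6302513} \approx -1.5867 \cdot 10^{-7}$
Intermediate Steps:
$T{\left(N \right)} = -4758 - 2 N$ ($T{\left(N \right)} = -8 + 2 \left(-2375 - N\right) = -8 - \left(4750 + 2 N\right) = -4758 - 2 N$)
$\frac{1}{T{\left(y{\left(21,34 \right)} \right)} - 6297739} = \frac{1}{\left(-4758 - 16\right) - 6297739} = \frac{1}{-4774 - 6297739} = \frac{1}{-6302513} = - \frac{1}{6302513}$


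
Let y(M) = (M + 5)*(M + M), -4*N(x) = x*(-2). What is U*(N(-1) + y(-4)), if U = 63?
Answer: -1071/2 ≈ -535.50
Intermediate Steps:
N(x) = x/2 (N(x) = -x*(-2)/4 = -(-1)*x/2 = x/2)
y(M) = 2*M*(5 + M) (y(M) = (5 + M)*(2*M) = 2*M*(5 + M))
U*(N(-1) + y(-4)) = 63*((½)*(-1) + 2*(-4)*(5 - 4)) = 63*(-½ + 2*(-4)*1) = 63*(-½ - 8) = 63*(-17/2) = -1071/2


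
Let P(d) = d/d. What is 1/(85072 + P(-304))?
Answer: 1/85073 ≈ 1.1755e-5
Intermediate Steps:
P(d) = 1
1/(85072 + P(-304)) = 1/(85072 + 1) = 1/85073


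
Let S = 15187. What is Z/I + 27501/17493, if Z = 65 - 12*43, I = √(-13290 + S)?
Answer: 9167/5831 - 451*√1897/1897 ≈ -8.7827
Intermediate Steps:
I = √1897 (I = √(-13290 + 15187) = √1897 ≈ 43.555)
Z = -451 (Z = 65 - 516 = -451)
Z/I + 27501/17493 = -451*√1897/1897 + 27501/17493 = -451*√1897/1897 + 27501*(1/17493) = -451*√1897/1897 + 9167/5831 = 9167/5831 - 451*√1897/1897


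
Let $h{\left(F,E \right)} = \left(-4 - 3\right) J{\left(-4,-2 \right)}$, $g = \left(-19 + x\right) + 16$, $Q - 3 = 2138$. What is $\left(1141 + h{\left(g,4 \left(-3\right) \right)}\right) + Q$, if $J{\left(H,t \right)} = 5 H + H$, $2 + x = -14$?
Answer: $3450$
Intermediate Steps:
$x = -16$ ($x = -2 - 14 = -16$)
$Q = 2141$ ($Q = 3 + 2138 = 2141$)
$J{\left(H,t \right)} = 6 H$
$g = -19$ ($g = \left(-19 - 16\right) + 16 = -35 + 16 = -19$)
$h{\left(F,E \right)} = 168$ ($h{\left(F,E \right)} = \left(-4 - 3\right) 6 \left(-4\right) = \left(-7\right) \left(-24\right) = 168$)
$\left(1141 + h{\left(g,4 \left(-3\right) \right)}\right) + Q = \left(1141 + 168\right) + 2141 = 1309 + 2141 = 3450$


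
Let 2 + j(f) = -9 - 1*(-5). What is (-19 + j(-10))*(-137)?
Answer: 3425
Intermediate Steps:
j(f) = -6 (j(f) = -2 + (-9 - 1*(-5)) = -2 + (-9 + 5) = -2 - 4 = -6)
(-19 + j(-10))*(-137) = (-19 - 6)*(-137) = -25*(-137) = 3425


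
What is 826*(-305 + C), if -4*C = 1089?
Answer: -953617/2 ≈ -4.7681e+5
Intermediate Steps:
C = -1089/4 (C = -¼*1089 = -1089/4 ≈ -272.25)
826*(-305 + C) = 826*(-305 - 1089/4) = 826*(-2309/4) = -953617/2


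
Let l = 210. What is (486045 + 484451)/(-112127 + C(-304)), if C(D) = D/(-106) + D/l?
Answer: -5400810240/623978851 ≈ -8.6554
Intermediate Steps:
C(D) = -26*D/5565 (C(D) = D/(-106) + D/210 = D*(-1/106) + D*(1/210) = -D/106 + D/210 = -26*D/5565)
(486045 + 484451)/(-112127 + C(-304)) = (486045 + 484451)/(-112127 - 26/5565*(-304)) = 970496/(-112127 + 7904/5565) = 970496/(-623978851/5565) = 970496*(-5565/623978851) = -5400810240/623978851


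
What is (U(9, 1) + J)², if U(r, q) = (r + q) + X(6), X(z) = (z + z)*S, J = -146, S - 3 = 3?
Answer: 4096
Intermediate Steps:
S = 6 (S = 3 + 3 = 6)
X(z) = 12*z (X(z) = (z + z)*6 = (2*z)*6 = 12*z)
U(r, q) = 72 + q + r (U(r, q) = (r + q) + 12*6 = (q + r) + 72 = 72 + q + r)
(U(9, 1) + J)² = ((72 + 1 + 9) - 146)² = (82 - 146)² = (-64)² = 4096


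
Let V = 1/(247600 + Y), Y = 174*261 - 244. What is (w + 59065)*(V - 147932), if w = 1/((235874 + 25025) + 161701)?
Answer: -120117391709736038071/13747178000 ≈ -8.7376e+9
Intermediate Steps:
Y = 45170 (Y = 45414 - 244 = 45170)
V = 1/292770 (V = 1/(247600 + 45170) = 1/292770 ≈ 3.4157e-6)
w = 1/422600 (w = 1/(260899 + 161701) = 1/422600 ≈ 2.3663e-6)
(w + 59065)*(V - 147932) = (1/422600 + 59065)*(1/292770 - 147932) = (24960869001/422600)*(-43310051639/292770) = -120117391709736038071/13747178000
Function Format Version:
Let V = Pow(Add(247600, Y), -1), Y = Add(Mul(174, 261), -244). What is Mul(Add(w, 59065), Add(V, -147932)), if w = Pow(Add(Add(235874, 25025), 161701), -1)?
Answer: Rational(-120117391709736038071, 13747178000) ≈ -8.7376e+9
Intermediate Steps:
Y = 45170 (Y = Add(45414, -244) = 45170)
V = Rational(1, 292770) (V = Pow(Add(247600, 45170), -1) = Pow(292770, -1) = Rational(1, 292770) ≈ 3.4157e-6)
w = Rational(1, 422600) (w = Pow(Add(260899, 161701), -1) = Pow(422600, -1) = Rational(1, 422600) ≈ 2.3663e-6)
Mul(Add(w, 59065), Add(V, -147932)) = Mul(Add(Rational(1, 422600), 59065), Add(Rational(1, 292770), -147932)) = Mul(Rational(24960869001, 422600), Rational(-43310051639, 292770)) = Rational(-120117391709736038071, 13747178000)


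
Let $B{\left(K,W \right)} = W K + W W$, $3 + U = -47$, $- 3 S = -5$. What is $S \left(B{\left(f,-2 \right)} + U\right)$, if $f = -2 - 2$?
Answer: $- \frac{190}{3} \approx -63.333$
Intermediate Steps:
$S = \frac{5}{3}$ ($S = \left(- \frac{1}{3}\right) \left(-5\right) = \frac{5}{3} \approx 1.6667$)
$U = -50$ ($U = -3 - 47 = -50$)
$f = -4$
$B{\left(K,W \right)} = W^{2} + K W$ ($B{\left(K,W \right)} = K W + W^{2} = W^{2} + K W$)
$S \left(B{\left(f,-2 \right)} + U\right) = \frac{5 \left(- 2 \left(-4 - 2\right) - 50\right)}{3} = \frac{5 \left(\left(-2\right) \left(-6\right) - 50\right)}{3} = \frac{5 \left(12 - 50\right)}{3} = \frac{5}{3} \left(-38\right) = - \frac{190}{3}$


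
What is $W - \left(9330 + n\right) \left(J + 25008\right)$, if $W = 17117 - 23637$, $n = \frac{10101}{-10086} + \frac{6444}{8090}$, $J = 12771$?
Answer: $- \frac{4793434864163471}{13599290} \approx -3.5248 \cdot 10^{8}$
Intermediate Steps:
$n = - \frac{2787151}{13599290}$ ($n = 10101 \left(- \frac{1}{10086}\right) + 6444 \cdot \frac{1}{8090} = - \frac{3367}{3362} + \frac{3222}{4045} = - \frac{2787151}{13599290} \approx -0.20495$)
$W = -6520$ ($W = 17117 - 23637 = -6520$)
$W - \left(9330 + n\right) \left(J + 25008\right) = -6520 - \left(9330 - \frac{2787151}{13599290}\right) \left(12771 + 25008\right) = -6520 - \frac{126878588549}{13599290} \cdot 37779 = -6520 - \frac{4793346196792671}{13599290} = - \frac{4793434864163471}{13599290}$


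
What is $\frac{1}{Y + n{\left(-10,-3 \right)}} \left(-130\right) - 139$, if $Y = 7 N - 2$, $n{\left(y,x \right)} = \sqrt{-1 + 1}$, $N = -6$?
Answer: $- \frac{2993}{22} \approx -136.05$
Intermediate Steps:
$n{\left(y,x \right)} = 0$ ($n{\left(y,x \right)} = \sqrt{0} = 0$)
$Y = -44$ ($Y = 7 \left(-6\right) - 2 = -42 - 2 = -44$)
$\frac{1}{Y + n{\left(-10,-3 \right)}} \left(-130\right) - 139 = \frac{1}{-44 + 0} \left(-130\right) - 139 = \frac{1}{-44} \left(-130\right) - 139 = \left(- \frac{1}{44}\right) \left(-130\right) - 139 = \frac{65}{22} - 139 = - \frac{2993}{22}$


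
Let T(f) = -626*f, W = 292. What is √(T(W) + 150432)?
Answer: 2*I*√8090 ≈ 179.89*I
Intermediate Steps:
√(T(W) + 150432) = √(-626*292 + 150432) = √(-182792 + 150432) = √(-32360) = 2*I*√8090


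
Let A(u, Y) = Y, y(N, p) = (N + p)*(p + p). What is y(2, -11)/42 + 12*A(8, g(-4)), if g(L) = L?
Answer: -303/7 ≈ -43.286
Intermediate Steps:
y(N, p) = 2*p*(N + p) (y(N, p) = (N + p)*(2*p) = 2*p*(N + p))
y(2, -11)/42 + 12*A(8, g(-4)) = (2*(-11)*(2 - 11))/42 + 12*(-4) = (2*(-11)*(-9))*(1/42) - 48 = 198*(1/42) - 48 = 33/7 - 48 = -303/7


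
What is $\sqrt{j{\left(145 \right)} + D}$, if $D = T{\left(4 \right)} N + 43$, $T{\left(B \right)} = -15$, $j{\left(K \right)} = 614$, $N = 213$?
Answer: $3 i \sqrt{282} \approx 50.379 i$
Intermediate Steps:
$D = -3152$ ($D = \left(-15\right) 213 + 43 = -3195 + 43 = -3152$)
$\sqrt{j{\left(145 \right)} + D} = \sqrt{614 - 3152} = \sqrt{-2538} = 3 i \sqrt{282}$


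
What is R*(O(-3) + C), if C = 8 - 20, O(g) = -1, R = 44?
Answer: -572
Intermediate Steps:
C = -12
R*(O(-3) + C) = 44*(-1 - 12) = 44*(-13) = -572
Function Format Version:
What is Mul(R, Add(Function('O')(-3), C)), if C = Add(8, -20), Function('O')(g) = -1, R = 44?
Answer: -572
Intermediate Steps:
C = -12
Mul(R, Add(Function('O')(-3), C)) = Mul(44, Add(-1, -12)) = Mul(44, -13) = -572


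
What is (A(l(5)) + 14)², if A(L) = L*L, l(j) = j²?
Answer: 408321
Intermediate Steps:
A(L) = L²
(A(l(5)) + 14)² = ((5²)² + 14)² = (25² + 14)² = (625 + 14)² = 639² = 408321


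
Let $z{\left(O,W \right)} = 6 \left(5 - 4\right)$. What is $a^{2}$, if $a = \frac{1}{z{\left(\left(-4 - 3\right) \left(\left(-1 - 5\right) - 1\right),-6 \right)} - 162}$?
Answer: $\frac{1}{24336} \approx 4.1091 \cdot 10^{-5}$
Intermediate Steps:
$z{\left(O,W \right)} = 6$ ($z{\left(O,W \right)} = 6 \cdot 1 = 6$)
$a = - \frac{1}{156}$ ($a = \frac{1}{6 - 162} = \frac{1}{-156} = - \frac{1}{156} \approx -0.0064103$)
$a^{2} = \left(- \frac{1}{156}\right)^{2} = \frac{1}{24336}$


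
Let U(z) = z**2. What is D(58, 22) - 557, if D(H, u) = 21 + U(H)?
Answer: 2828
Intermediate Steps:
D(H, u) = 21 + H**2
D(58, 22) - 557 = (21 + 58**2) - 557 = (21 + 3364) - 557 = 3385 - 557 = 2828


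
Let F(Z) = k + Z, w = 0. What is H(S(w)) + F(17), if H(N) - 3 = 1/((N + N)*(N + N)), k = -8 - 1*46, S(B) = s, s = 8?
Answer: -8703/256 ≈ -33.996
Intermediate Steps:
S(B) = 8
k = -54 (k = -8 - 46 = -54)
F(Z) = -54 + Z
H(N) = 3 + 1/(4*N**2) (H(N) = 3 + 1/((N + N)*(N + N)) = 3 + 1/((2*N)*(2*N)) = 3 + 1/(4*N**2))
H(S(w)) + F(17) = (3 + (1/4)/8**2) + (-54 + 17) = (3 + (1/4)*(1/64)) - 37 = (3 + 1/256) - 37 = 769/256 - 37 = -8703/256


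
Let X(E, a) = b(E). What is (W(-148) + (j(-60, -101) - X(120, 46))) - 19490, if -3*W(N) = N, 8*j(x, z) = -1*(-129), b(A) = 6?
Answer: -466333/24 ≈ -19431.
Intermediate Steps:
j(x, z) = 129/8 (j(x, z) = (-1*(-129))/8 = (⅛)*129 = 129/8)
W(N) = -N/3
X(E, a) = 6
(W(-148) + (j(-60, -101) - X(120, 46))) - 19490 = (-⅓*(-148) + (129/8 - 1*6)) - 19490 = (148/3 + (129/8 - 6)) - 19490 = (148/3 + 81/8) - 19490 = 1427/24 - 19490 = -466333/24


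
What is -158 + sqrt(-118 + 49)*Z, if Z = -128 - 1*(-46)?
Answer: -158 - 82*I*sqrt(69) ≈ -158.0 - 681.14*I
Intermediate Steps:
Z = -82 (Z = -128 + 46 = -82)
-158 + sqrt(-118 + 49)*Z = -158 + sqrt(-118 + 49)*(-82) = -158 + sqrt(-69)*(-82) = -158 + (I*sqrt(69))*(-82) = -158 - 82*I*sqrt(69)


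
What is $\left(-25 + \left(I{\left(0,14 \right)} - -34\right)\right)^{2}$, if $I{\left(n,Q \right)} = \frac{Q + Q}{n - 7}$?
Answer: $25$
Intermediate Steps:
$I{\left(n,Q \right)} = \frac{2 Q}{-7 + n}$
$\left(-25 + \left(I{\left(0,14 \right)} - -34\right)\right)^{2} = \left(-25 + \left(2 \cdot 14 \frac{1}{-7 + 0} - -34\right)\right)^{2} = \left(-25 + \left(2 \cdot 14 \frac{1}{-7} + 34\right)\right)^{2} = \left(-25 + \left(2 \cdot 14 \left(- \frac{1}{7}\right) + 34\right)\right)^{2} = \left(-25 + \left(-4 + 34\right)\right)^{2} = \left(-25 + 30\right)^{2} = 5^{2} = 25$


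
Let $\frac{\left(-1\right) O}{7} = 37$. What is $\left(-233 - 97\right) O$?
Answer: $85470$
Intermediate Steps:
$O = -259$ ($O = \left(-7\right) 37 = -259$)
$\left(-233 - 97\right) O = \left(-233 - 97\right) \left(-259\right) = \left(-330\right) \left(-259\right) = 85470$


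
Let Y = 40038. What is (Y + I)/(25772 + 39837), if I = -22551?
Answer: 17487/65609 ≈ 0.26653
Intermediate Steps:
(Y + I)/(25772 + 39837) = (40038 - 22551)/(25772 + 39837) = 17487/65609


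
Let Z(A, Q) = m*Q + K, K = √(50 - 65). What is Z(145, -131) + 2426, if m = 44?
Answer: -3338 + I*√15 ≈ -3338.0 + 3.873*I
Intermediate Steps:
K = I*√15 (K = √(-15) = I*√15 ≈ 3.873*I)
Z(A, Q) = 44*Q + I*√15
Z(145, -131) + 2426 = (44*(-131) + I*√15) + 2426 = (-5764 + I*√15) + 2426 = -3338 + I*√15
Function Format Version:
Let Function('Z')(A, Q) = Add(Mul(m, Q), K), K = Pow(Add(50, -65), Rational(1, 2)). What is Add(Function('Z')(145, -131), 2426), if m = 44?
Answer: Add(-3338, Mul(I, Pow(15, Rational(1, 2)))) ≈ Add(-3338.0, Mul(3.8730, I))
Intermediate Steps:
K = Mul(I, Pow(15, Rational(1, 2))) (K = Pow(-15, Rational(1, 2)) = Mul(I, Pow(15, Rational(1, 2))) ≈ Mul(3.8730, I))
Function('Z')(A, Q) = Add(Mul(44, Q), Mul(I, Pow(15, Rational(1, 2))))
Add(Function('Z')(145, -131), 2426) = Add(Add(Mul(44, -131), Mul(I, Pow(15, Rational(1, 2)))), 2426) = Add(Add(-5764, Mul(I, Pow(15, Rational(1, 2)))), 2426) = Add(-3338, Mul(I, Pow(15, Rational(1, 2))))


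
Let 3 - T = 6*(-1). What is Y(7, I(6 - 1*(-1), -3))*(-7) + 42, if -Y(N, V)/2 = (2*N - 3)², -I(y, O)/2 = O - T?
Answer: 1736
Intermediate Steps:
T = 9 (T = 3 - 6*(-1) = 3 - 1*(-6) = 3 + 6 = 9)
I(y, O) = 18 - 2*O (I(y, O) = -2*(O - 1*9) = -2*(O - 9) = -2*(-9 + O) = 18 - 2*O)
Y(N, V) = -2*(-3 + 2*N)² (Y(N, V) = -2*(2*N - 3)² = -2*(-3 + 2*N)²)
Y(7, I(6 - 1*(-1), -3))*(-7) + 42 = -2*(-3 + 2*7)²*(-7) + 42 = -2*(-3 + 14)²*(-7) + 42 = -2*11²*(-7) + 42 = -2*121*(-7) + 42 = -242*(-7) + 42 = 1694 + 42 = 1736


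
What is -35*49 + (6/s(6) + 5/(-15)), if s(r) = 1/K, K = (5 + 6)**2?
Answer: -2968/3 ≈ -989.33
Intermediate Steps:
K = 121 (K = 11**2 = 121)
s(r) = 1/121
-35*49 + (6/s(6) + 5/(-15)) = -35*49 + (6/(1/121) + 5/(-15)) = -1715 + (6*121 + 5*(-1/15)) = -1715 + (726 - 1/3) = -1715 + 2177/3 = -2968/3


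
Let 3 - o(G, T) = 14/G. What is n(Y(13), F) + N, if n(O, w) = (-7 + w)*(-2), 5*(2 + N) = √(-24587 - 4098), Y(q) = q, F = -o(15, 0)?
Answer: 242/15 + I*√28685/5 ≈ 16.133 + 33.873*I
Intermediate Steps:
o(G, T) = 3 - 14/G
F = -31/15 (F = -(3 - 14/15) = -1*31/15 = -31/15 ≈ -2.0667)
N = -2 + I*√28685/5 (N = -2 + √(-24587 - 4098)/5 = -2 + √(-28685)/5 = -2 + (I*√28685)/5 = -2 + I*√28685/5 ≈ -2.0 + 33.873*I)
n(O, w) = 14 - 2*w
n(Y(13), F) + N = (14 - 2*(-31/15)) + (-2 + I*√28685/5) = (14 + 62/15) + (-2 + I*√28685/5) = 272/15 + (-2 + I*√28685/5) = 242/15 + I*√28685/5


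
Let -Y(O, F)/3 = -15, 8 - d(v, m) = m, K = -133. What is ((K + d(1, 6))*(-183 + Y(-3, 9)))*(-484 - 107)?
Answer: -10684098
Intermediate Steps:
d(v, m) = 8 - m
Y(O, F) = 45 (Y(O, F) = -3*(-15) = 45)
((K + d(1, 6))*(-183 + Y(-3, 9)))*(-484 - 107) = ((-133 + (8 - 1*6))*(-183 + 45))*(-484 - 107) = ((-133 + (8 - 6))*(-138))*(-591) = ((-133 + 2)*(-138))*(-591) = -131*(-138)*(-591) = 18078*(-591) = -10684098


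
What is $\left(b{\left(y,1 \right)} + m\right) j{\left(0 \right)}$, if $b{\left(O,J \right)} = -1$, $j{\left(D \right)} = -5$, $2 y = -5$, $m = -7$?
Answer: $40$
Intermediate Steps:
$y = - \frac{5}{2}$ ($y = \frac{1}{2} \left(-5\right) = - \frac{5}{2} \approx -2.5$)
$\left(b{\left(y,1 \right)} + m\right) j{\left(0 \right)} = \left(-1 - 7\right) \left(-5\right) = \left(-8\right) \left(-5\right) = 40$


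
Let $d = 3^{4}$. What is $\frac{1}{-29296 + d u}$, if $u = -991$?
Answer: $- \frac{1}{109567} \approx -9.1268 \cdot 10^{-6}$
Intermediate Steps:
$d = 81$
$\frac{1}{-29296 + d u} = \frac{1}{-29296 + 81 \left(-991\right)} = \frac{1}{-29296 - 80271} = \frac{1}{-109567} = - \frac{1}{109567}$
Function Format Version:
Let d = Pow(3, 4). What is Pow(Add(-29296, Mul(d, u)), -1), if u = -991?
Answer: Rational(-1, 109567) ≈ -9.1268e-6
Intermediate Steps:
d = 81
Pow(Add(-29296, Mul(d, u)), -1) = Pow(Add(-29296, Mul(81, -991)), -1) = Pow(Add(-29296, -80271), -1) = Pow(-109567, -1) = Rational(-1, 109567)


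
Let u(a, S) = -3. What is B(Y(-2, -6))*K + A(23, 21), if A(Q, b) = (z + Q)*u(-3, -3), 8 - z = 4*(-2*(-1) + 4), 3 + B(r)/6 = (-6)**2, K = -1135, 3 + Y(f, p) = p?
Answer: -224751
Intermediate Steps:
Y(f, p) = -3 + p
B(r) = 198 (B(r) = -18 + 6*(-6)**2 = -18 + 6*36 = -18 + 216 = 198)
z = -16 (z = 8 - 4*(-2*(-1) + 4) = 8 - 4*(2 + 4) = 8 - 4*6 = 8 - 1*24 = 8 - 24 = -16)
A(Q, b) = 48 - 3*Q (A(Q, b) = (-16 + Q)*(-3) = 48 - 3*Q)
B(Y(-2, -6))*K + A(23, 21) = 198*(-1135) + (48 - 3*23) = -224730 + (48 - 69) = -224730 - 21 = -224751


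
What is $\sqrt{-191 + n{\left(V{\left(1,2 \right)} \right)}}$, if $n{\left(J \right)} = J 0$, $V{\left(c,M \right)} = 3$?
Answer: $i \sqrt{191} \approx 13.82 i$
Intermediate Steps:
$n{\left(J \right)} = 0$
$\sqrt{-191 + n{\left(V{\left(1,2 \right)} \right)}} = \sqrt{-191 + 0} = \sqrt{-191} = i \sqrt{191}$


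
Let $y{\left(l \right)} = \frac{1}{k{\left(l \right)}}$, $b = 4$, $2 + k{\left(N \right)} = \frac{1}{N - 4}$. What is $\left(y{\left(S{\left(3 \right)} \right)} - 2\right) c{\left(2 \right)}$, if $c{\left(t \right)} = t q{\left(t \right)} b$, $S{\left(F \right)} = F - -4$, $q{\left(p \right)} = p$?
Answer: $- \frac{208}{5} \approx -41.6$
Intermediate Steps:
$k{\left(N \right)} = -2 + \frac{1}{-4 + N}$ ($k{\left(N \right)} = -2 + \frac{1}{N - 4} = -2 + \frac{1}{-4 + N}$)
$S{\left(F \right)} = 4 + F$ ($S{\left(F \right)} = F + 4 = 4 + F$)
$c{\left(t \right)} = 4 t^{2}$ ($c{\left(t \right)} = t t 4 = t^{2} \cdot 4 = 4 t^{2}$)
$y{\left(l \right)} = \frac{-4 + l}{9 - 2 l}$ ($y{\left(l \right)} = \frac{1}{\frac{1}{-4 + l} \left(9 - 2 l\right)} = \frac{-4 + l}{9 - 2 l}$)
$\left(y{\left(S{\left(3 \right)} \right)} - 2\right) c{\left(2 \right)} = \left(\frac{4 - \left(4 + 3\right)}{-9 + 2 \left(4 + 3\right)} - 2\right) 4 \cdot 2^{2} = \left(\frac{4 - 7}{-9 + 2 \cdot 7} - 2\right) 4 \cdot 4 = \left(\frac{4 - 7}{-9 + 14} - 2\right) 16 = \left(\frac{1}{5} \left(-3\right) - 2\right) 16 = \left(- \frac{3}{5} - 2\right) 16 = \left(- \frac{13}{5}\right) 16 = - \frac{208}{5}$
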